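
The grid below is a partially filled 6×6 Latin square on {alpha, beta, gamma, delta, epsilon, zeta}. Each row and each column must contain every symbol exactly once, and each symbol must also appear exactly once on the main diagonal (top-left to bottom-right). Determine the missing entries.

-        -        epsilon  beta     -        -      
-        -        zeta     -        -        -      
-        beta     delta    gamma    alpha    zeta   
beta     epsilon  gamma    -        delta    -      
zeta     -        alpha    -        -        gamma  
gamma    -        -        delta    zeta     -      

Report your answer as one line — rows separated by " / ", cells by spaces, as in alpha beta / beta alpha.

alpha zeta epsilon beta gamma delta / delta gamma zeta alpha epsilon beta / epsilon beta delta gamma alpha zeta / beta epsilon gamma zeta delta alpha / zeta delta alpha epsilon beta gamma / gamma alpha beta delta zeta epsilon

Cell (r1,c1): row 1 has {beta,epsilon}; column 1 has {beta,gamma,zeta}; the diagonal has {delta} → alpha.
Cell (r1,c5): row 1 has {alpha,beta,epsilon}; column 5 has {alpha,delta,zeta} → gamma.
Cell (r1,c6): row 1 has {alpha,beta,gamma,epsilon}; column 6 has {gamma,zeta} → delta.
Cell (r2,c2): row 2 has {zeta}; column 2 has {beta,epsilon}; the diagonal has {alpha,delta} → gamma.
Cell (r3,c1): row 3 has {alpha,beta,gamma,delta,zeta}; column 1 has {alpha,beta,gamma,zeta} → epsilon.
Cell (r4,c4): row 4 has {beta,gamma,delta,epsilon}; column 4 has {beta,gamma,delta}; the diagonal has {alpha,gamma,delta} → zeta.
Cell (r4,c6): row 4 has {beta,gamma,delta,epsilon,zeta}; column 6 has {gamma,delta,zeta} → alpha.
Cell (r5,c2): row 5 has {alpha,gamma,zeta}; column 2 has {beta,gamma,epsilon} → delta.
Cell (r5,c4): row 5 has {alpha,gamma,delta,zeta}; column 4 has {beta,gamma,delta,zeta} → epsilon.
Cell (r5,c5): row 5 has {alpha,gamma,delta,epsilon,zeta}; column 5 has {alpha,gamma,delta,zeta}; the diagonal has {alpha,gamma,delta,zeta} → beta.
Cell (r6,c2): row 6 has {gamma,delta,zeta}; column 2 has {beta,gamma,delta,epsilon} → alpha.
Cell (r6,c3): row 6 has {alpha,gamma,delta,zeta}; column 3 has {alpha,gamma,delta,epsilon,zeta} → beta.
Cell (r6,c6): row 6 has {alpha,beta,gamma,delta,zeta}; column 6 has {alpha,gamma,delta,zeta}; the diagonal has {alpha,beta,gamma,delta,zeta} → epsilon.
Cell (r1,c2): row 1 has {alpha,beta,gamma,delta,epsilon}; column 2 has {alpha,beta,gamma,delta,epsilon} → zeta.
Cell (r2,c1): row 2 has {gamma,zeta}; column 1 has {alpha,beta,gamma,epsilon,zeta} → delta.
Cell (r2,c4): row 2 has {gamma,delta,zeta}; column 4 has {beta,gamma,delta,epsilon,zeta} → alpha.
Cell (r2,c5): row 2 has {alpha,gamma,delta,zeta}; column 5 has {alpha,beta,gamma,delta,zeta} → epsilon.
Cell (r2,c6): row 2 has {alpha,gamma,delta,epsilon,zeta}; column 6 has {alpha,gamma,delta,epsilon,zeta} → beta.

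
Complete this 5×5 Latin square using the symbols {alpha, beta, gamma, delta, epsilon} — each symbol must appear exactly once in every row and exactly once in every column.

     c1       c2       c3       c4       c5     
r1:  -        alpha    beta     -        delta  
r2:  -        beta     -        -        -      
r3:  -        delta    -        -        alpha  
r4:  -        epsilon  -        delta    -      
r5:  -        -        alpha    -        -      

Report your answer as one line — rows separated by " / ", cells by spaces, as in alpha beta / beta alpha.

gamma alpha beta epsilon delta / epsilon beta delta alpha gamma / beta delta epsilon gamma alpha / alpha epsilon gamma delta beta / delta gamma alpha beta epsilon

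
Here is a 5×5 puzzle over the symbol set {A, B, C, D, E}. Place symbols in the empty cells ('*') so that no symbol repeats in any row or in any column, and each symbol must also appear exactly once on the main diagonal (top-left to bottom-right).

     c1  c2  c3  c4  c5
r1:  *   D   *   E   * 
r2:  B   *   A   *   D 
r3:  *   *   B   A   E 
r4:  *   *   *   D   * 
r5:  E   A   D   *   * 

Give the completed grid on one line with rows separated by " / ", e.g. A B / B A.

At row 1, column 3: row 1 has {D,E}; column 3 has {A,B,D}; that leaves C.
At row 2, column 4: row 2 has {A,B,D}; column 4 has {A,D,E}; that leaves C.
At row 3, column 2: row 3 has {A,B,E}; column 2 has {A,D}; that leaves C.
At row 4, column 3: row 4 has {D}; column 3 has {A,B,C,D}; that leaves E.
At row 5, column 4: row 5 has {A,D,E}; column 4 has {A,C,D,E}; that leaves B.
At row 5, column 5: row 5 has {A,B,D,E}; column 5 has {D,E}; the diagonal has {B,D}; that leaves C.
At row 1, column 1: row 1 has {C,D,E}; column 1 has {B,E}; the diagonal has {B,C,D}; that leaves A.
At row 1, column 5: row 1 has {A,C,D,E}; column 5 has {C,D,E}; that leaves B.
At row 2, column 2: row 2 has {A,B,C,D}; column 2 has {A,C,D}; the diagonal has {A,B,C,D}; that leaves E.
At row 3, column 1: row 3 has {A,B,C,E}; column 1 has {A,B,E}; that leaves D.
At row 4, column 1: row 4 has {D,E}; column 1 has {A,B,D,E}; that leaves C.
At row 4, column 2: row 4 has {C,D,E}; column 2 has {A,C,D,E}; that leaves B.
At row 4, column 5: row 4 has {B,C,D,E}; column 5 has {B,C,D,E}; that leaves A.

A D C E B / B E A C D / D C B A E / C B E D A / E A D B C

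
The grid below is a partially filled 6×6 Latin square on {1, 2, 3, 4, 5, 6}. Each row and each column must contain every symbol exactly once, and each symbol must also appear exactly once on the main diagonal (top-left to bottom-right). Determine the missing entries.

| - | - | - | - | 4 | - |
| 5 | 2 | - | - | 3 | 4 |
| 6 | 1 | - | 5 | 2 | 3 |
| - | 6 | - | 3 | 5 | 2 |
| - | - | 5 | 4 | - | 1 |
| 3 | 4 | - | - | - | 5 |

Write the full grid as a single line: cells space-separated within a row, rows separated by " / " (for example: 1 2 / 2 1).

1 5 3 2 4 6 / 5 2 6 1 3 4 / 6 1 4 5 2 3 / 4 6 1 3 5 2 / 2 3 5 4 6 1 / 3 4 2 6 1 5

(r1,c1) = 1
(r1,c6) = 6
(r3,c3) = 4
(r4,c1) = 4
(r4,c3) = 1
(r5,c1) = 2
(r5,c2) = 3
(r5,c5) = 6
(r6,c5) = 1
(r1,c2) = 5
(r1,c4) = 2
(r2,c3) = 6
(r2,c4) = 1
(r6,c3) = 2
(r6,c4) = 6
(r1,c3) = 3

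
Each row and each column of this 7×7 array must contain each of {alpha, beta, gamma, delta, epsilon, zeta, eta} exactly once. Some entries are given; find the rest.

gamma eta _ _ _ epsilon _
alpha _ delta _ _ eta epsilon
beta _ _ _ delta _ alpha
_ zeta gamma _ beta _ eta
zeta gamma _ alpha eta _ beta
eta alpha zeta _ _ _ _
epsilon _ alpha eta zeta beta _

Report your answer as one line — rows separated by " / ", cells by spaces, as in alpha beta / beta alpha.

Cell (r1,c3): row 1 has {gamma,epsilon,eta}; column 3 has {alpha,gamma,delta,zeta} → beta.
Cell (r1,c5): row 1 has {beta,gamma,epsilon,eta}; column 5 has {beta,delta,zeta,eta} → alpha.
Cell (r2,c2): row 2 has {alpha,delta,epsilon,eta}; column 2 has {alpha,gamma,zeta,eta} → beta.
Cell (r2,c5): row 2 has {alpha,beta,delta,epsilon,eta}; column 5 has {alpha,beta,delta,zeta,eta} → gamma.
Cell (r3,c2): row 3 has {alpha,beta,delta}; column 2 has {alpha,beta,gamma,zeta,eta} → epsilon.
Cell (r3,c3): row 3 has {alpha,beta,delta,epsilon}; column 3 has {alpha,beta,gamma,delta,zeta} → eta.
Cell (r4,c1): row 4 has {beta,gamma,zeta,eta}; column 1 has {alpha,beta,gamma,epsilon,zeta,eta} → delta.
Cell (r4,c4): row 4 has {beta,gamma,delta,zeta,eta}; column 4 has {alpha,eta} → epsilon.
Cell (r4,c6): row 4 has {beta,gamma,delta,epsilon,zeta,eta}; column 6 has {beta,epsilon,eta} → alpha.
Cell (r5,c3): row 5 has {alpha,beta,gamma,zeta,eta}; column 3 has {alpha,beta,gamma,delta,zeta,eta} → epsilon.
Cell (r5,c6): row 5 has {alpha,beta,gamma,epsilon,zeta,eta}; column 6 has {alpha,beta,epsilon,eta} → delta.
Cell (r6,c5): row 6 has {alpha,zeta,eta}; column 5 has {alpha,beta,gamma,delta,zeta,eta} → epsilon.
Cell (r6,c6): row 6 has {alpha,epsilon,zeta,eta}; column 6 has {alpha,beta,delta,epsilon,eta} → gamma.
Cell (r6,c7): row 6 has {alpha,gamma,epsilon,zeta,eta}; column 7 has {alpha,beta,epsilon,eta} → delta.
Cell (r7,c2): row 7 has {alpha,beta,epsilon,zeta,eta}; column 2 has {alpha,beta,gamma,epsilon,zeta,eta} → delta.
Cell (r7,c7): row 7 has {alpha,beta,delta,epsilon,zeta,eta}; column 7 has {alpha,beta,delta,epsilon,eta} → gamma.
Cell (r1,c7): row 1 has {alpha,beta,gamma,epsilon,eta}; column 7 has {alpha,beta,gamma,delta,epsilon,eta} → zeta.
Cell (r2,c4): row 2 has {alpha,beta,gamma,delta,epsilon,eta}; column 4 has {alpha,epsilon,eta} → zeta.
Cell (r3,c4): row 3 has {alpha,beta,delta,epsilon,eta}; column 4 has {alpha,epsilon,zeta,eta} → gamma.
Cell (r3,c6): row 3 has {alpha,beta,gamma,delta,epsilon,eta}; column 6 has {alpha,beta,gamma,delta,epsilon,eta} → zeta.
Cell (r6,c4): row 6 has {alpha,gamma,delta,epsilon,zeta,eta}; column 4 has {alpha,gamma,epsilon,zeta,eta} → beta.
Cell (r1,c4): row 1 has {alpha,beta,gamma,epsilon,zeta,eta}; column 4 has {alpha,beta,gamma,epsilon,zeta,eta} → delta.

gamma eta beta delta alpha epsilon zeta / alpha beta delta zeta gamma eta epsilon / beta epsilon eta gamma delta zeta alpha / delta zeta gamma epsilon beta alpha eta / zeta gamma epsilon alpha eta delta beta / eta alpha zeta beta epsilon gamma delta / epsilon delta alpha eta zeta beta gamma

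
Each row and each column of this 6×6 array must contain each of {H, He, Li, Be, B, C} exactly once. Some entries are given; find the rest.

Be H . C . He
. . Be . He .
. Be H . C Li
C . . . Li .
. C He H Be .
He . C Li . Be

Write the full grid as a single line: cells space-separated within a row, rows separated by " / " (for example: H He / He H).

Be H Li C B He / H Li Be B He C / B Be H He C Li / C He B Be Li H / Li C He H Be B / He B C Li H Be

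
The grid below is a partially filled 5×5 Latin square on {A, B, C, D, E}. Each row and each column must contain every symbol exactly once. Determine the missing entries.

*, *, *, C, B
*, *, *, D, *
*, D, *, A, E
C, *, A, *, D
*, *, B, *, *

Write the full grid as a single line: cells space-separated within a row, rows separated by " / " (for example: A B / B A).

E A D C B / A B E D C / B D C A E / C E A B D / D C B E A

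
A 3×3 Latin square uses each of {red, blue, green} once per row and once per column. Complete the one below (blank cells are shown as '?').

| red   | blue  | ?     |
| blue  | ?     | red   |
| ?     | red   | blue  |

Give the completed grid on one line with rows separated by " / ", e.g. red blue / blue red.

red blue green / blue green red / green red blue

(r1,c3) = green
(r2,c2) = green
(r3,c1) = green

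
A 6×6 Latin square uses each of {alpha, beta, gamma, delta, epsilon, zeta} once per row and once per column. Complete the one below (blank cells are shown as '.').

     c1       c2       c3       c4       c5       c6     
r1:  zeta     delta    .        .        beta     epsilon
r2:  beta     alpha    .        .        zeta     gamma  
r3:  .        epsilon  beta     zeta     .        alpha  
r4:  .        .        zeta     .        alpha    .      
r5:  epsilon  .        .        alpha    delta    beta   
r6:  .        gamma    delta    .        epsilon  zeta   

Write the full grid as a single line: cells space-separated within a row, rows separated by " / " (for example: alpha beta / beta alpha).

zeta delta alpha gamma beta epsilon / beta alpha epsilon delta zeta gamma / delta epsilon beta zeta gamma alpha / gamma beta zeta epsilon alpha delta / epsilon zeta gamma alpha delta beta / alpha gamma delta beta epsilon zeta

(r1,c4) = gamma
(r2,c3) = epsilon
(r2,c4) = delta
(r3,c5) = gamma
(r4,c2) = beta
(r4,c4) = epsilon
(r4,c6) = delta
(r5,c2) = zeta
(r5,c3) = gamma
(r6,c1) = alpha
(r6,c4) = beta
(r1,c3) = alpha
(r3,c1) = delta
(r4,c1) = gamma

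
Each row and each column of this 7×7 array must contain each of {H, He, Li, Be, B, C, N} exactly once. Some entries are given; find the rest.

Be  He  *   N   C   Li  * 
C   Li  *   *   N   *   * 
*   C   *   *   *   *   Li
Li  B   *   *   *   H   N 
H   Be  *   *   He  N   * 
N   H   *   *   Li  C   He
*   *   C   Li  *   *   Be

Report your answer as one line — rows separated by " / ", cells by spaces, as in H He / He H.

Be He H N C Li B / C Li Be He N B H / He C N H B Be Li / Li B He C Be H N / H Be Li B He N C / N H B Be Li C He / B N C Li H He Be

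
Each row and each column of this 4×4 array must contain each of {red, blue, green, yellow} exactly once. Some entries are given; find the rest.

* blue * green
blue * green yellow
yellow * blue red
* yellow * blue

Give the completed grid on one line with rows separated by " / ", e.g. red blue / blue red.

(r1,c1) = red
(r1,c3) = yellow
(r2,c2) = red
(r3,c2) = green
(r4,c1) = green
(r4,c3) = red

red blue yellow green / blue red green yellow / yellow green blue red / green yellow red blue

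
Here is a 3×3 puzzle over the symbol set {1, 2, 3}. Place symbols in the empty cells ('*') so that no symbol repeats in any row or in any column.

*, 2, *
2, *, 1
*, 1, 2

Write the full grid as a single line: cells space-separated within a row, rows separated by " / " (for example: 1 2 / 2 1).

1 2 3 / 2 3 1 / 3 1 2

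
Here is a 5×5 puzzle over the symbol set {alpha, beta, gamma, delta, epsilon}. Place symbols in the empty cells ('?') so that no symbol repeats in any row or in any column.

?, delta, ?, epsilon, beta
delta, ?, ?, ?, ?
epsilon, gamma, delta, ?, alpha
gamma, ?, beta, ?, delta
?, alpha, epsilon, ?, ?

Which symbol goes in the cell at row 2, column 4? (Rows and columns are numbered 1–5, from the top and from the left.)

gamma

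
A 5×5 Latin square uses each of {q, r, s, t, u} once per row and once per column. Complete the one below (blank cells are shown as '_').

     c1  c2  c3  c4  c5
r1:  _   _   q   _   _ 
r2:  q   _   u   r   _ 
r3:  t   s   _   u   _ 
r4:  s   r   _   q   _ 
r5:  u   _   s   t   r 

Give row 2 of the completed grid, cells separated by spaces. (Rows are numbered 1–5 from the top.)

q t u r s

(r1,c1) = r
(r1,c4) = s
(r2,c2) = t
(r2,c5) = s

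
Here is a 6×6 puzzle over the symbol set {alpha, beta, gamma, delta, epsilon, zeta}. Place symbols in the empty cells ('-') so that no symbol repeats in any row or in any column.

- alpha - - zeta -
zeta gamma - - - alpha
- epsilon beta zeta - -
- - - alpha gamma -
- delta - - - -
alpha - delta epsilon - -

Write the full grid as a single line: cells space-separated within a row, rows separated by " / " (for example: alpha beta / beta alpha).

epsilon alpha gamma delta zeta beta / zeta gamma epsilon beta delta alpha / gamma epsilon beta zeta alpha delta / delta beta zeta alpha gamma epsilon / beta delta alpha gamma epsilon zeta / alpha zeta delta epsilon beta gamma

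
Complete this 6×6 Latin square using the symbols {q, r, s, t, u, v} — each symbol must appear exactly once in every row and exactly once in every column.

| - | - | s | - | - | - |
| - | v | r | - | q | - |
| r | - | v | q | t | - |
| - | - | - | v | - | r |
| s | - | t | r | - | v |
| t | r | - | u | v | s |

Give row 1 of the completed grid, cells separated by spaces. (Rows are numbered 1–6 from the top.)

v u s t r q

(r1,c4): row 1 has {s}; column 4 has {q,r,u,v}, so it must be t.
(r2,c1): row 2 has {q,r,v}; column 1 has {r,s,t}, so it must be u.
(r2,c4): row 2 has {q,r,u,v}; column 4 has {q,r,t,u,v}, so it must be s.
(r2,c6): row 2 has {q,r,s,u,v}; column 6 has {r,s,v}, so it must be t.
(r3,c6): row 3 has {q,r,t,v}; column 6 has {r,s,t,v}, so it must be u.
(r4,c1): row 4 has {r,v}; column 1 has {r,s,t,u}, so it must be q.
(r4,c3): row 4 has {q,r,v}; column 3 has {r,s,t,v}, so it must be u.
(r4,c5): row 4 has {q,r,u,v}; column 5 has {q,t,v}, so it must be s.
(r5,c5): row 5 has {r,s,t,v}; column 5 has {q,s,t,v}, so it must be u.
(r6,c3): row 6 has {r,s,t,u,v}; column 3 has {r,s,t,u,v}, so it must be q.
(r1,c1): row 1 has {s,t}; column 1 has {q,r,s,t,u}, so it must be v.
(r1,c5): row 1 has {s,t,v}; column 5 has {q,s,t,u,v}, so it must be r.
(r1,c6): row 1 has {r,s,t,v}; column 6 has {r,s,t,u,v}, so it must be q.
(r3,c2): row 3 has {q,r,t,u,v}; column 2 has {r,v}, so it must be s.
(r4,c2): row 4 has {q,r,s,u,v}; column 2 has {r,s,v}, so it must be t.
(r5,c2): row 5 has {r,s,t,u,v}; column 2 has {r,s,t,v}, so it must be q.
(r1,c2): row 1 has {q,r,s,t,v}; column 2 has {q,r,s,t,v}, so it must be u.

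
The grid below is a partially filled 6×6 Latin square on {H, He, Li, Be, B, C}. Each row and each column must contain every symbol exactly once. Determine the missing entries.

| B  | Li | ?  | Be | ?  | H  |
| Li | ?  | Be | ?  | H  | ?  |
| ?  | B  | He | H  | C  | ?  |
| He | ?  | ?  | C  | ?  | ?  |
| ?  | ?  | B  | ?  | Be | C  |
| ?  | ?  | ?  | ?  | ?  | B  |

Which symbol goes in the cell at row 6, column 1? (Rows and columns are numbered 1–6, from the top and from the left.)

C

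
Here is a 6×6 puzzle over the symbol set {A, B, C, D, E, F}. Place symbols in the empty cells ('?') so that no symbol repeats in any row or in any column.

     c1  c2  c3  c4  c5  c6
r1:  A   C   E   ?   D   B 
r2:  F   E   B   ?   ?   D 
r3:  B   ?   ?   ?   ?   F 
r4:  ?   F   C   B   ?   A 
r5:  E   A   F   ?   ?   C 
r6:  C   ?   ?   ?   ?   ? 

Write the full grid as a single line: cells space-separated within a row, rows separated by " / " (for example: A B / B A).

(r1,c4) = F
(r3,c2) = D
(r3,c3) = A
(r4,c1) = D
(r4,c5) = E
(r5,c4) = D
(r5,c5) = B
(r6,c2) = B
(r6,c3) = D
(r6,c6) = E
(r3,c5) = C
(r6,c4) = A
(r6,c5) = F
(r2,c4) = C
(r2,c5) = A
(r3,c4) = E

A C E F D B / F E B C A D / B D A E C F / D F C B E A / E A F D B C / C B D A F E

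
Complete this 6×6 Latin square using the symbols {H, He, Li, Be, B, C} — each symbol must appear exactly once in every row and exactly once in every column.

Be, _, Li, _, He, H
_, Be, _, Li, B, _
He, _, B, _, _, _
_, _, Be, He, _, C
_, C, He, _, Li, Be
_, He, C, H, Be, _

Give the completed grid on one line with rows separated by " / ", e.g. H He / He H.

Be B Li C He H / C Be H Li B He / He H B Be C Li / B Li Be He H C / H C He B Li Be / Li He C H Be B

(r1,c2) = B
(r1,c4) = C
(r2,c3) = H
(r2,c6) = He
(r3,c4) = Be
(r3,c6) = Li
(r4,c5) = H
(r5,c4) = B
(r6,c6) = B
(r2,c1) = C
(r3,c2) = H
(r3,c5) = C
(r4,c2) = Li
(r5,c1) = H
(r6,c1) = Li
(r4,c1) = B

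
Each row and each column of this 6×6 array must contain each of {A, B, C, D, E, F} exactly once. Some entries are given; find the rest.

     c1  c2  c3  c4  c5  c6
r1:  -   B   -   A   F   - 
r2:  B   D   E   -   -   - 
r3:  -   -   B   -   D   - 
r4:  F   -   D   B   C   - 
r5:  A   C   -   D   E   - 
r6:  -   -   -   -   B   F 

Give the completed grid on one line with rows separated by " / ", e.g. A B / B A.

(r1,c3) = C
(r2,c5) = A
(r2,c6) = C
(r5,c3) = F
(r5,c6) = B
(r6,c3) = A
(r2,c4) = F
(r6,c2) = E
(r6,c4) = C
(r3,c4) = E
(r3,c6) = A
(r4,c2) = A
(r4,c6) = E
(r6,c1) = D
(r1,c1) = E
(r1,c6) = D
(r3,c1) = C
(r3,c2) = F

E B C A F D / B D E F A C / C F B E D A / F A D B C E / A C F D E B / D E A C B F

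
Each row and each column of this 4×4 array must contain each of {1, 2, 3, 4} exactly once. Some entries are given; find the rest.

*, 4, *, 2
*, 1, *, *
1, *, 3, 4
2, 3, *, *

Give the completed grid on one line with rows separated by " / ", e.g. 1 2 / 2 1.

3 4 1 2 / 4 1 2 3 / 1 2 3 4 / 2 3 4 1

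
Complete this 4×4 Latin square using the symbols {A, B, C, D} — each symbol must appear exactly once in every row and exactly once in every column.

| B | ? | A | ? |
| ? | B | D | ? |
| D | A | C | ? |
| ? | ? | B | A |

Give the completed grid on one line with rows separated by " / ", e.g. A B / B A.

B C A D / A B D C / D A C B / C D B A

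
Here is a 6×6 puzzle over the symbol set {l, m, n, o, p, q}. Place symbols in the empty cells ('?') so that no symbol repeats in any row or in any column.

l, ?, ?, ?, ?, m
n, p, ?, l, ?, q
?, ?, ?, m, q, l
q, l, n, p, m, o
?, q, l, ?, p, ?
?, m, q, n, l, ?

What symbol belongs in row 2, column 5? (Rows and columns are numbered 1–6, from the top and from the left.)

(r2,c5) = o

o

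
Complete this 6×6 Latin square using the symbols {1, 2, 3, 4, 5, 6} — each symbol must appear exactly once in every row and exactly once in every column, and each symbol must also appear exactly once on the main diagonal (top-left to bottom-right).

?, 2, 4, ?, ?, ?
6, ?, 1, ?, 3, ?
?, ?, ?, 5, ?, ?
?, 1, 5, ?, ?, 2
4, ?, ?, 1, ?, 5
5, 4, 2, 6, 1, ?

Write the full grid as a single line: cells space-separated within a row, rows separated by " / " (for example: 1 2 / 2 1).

(r1,c4) = 3
(r2,c2) = 5
(r2,c6) = 4
(r4,c1) = 3
(r4,c4) = 4
(r4,c5) = 6
(r5,c5) = 2
(r6,c6) = 3
(r1,c1) = 1
(r1,c5) = 5
(r1,c6) = 6
(r2,c4) = 2
(r3,c1) = 2
(r3,c3) = 6
(r3,c5) = 4
(r3,c6) = 1
(r5,c3) = 3
(r3,c2) = 3
(r5,c2) = 6

1 2 4 3 5 6 / 6 5 1 2 3 4 / 2 3 6 5 4 1 / 3 1 5 4 6 2 / 4 6 3 1 2 5 / 5 4 2 6 1 3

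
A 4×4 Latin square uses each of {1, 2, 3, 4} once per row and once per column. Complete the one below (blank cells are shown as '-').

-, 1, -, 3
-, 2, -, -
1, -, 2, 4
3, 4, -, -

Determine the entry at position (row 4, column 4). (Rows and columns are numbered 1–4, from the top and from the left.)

2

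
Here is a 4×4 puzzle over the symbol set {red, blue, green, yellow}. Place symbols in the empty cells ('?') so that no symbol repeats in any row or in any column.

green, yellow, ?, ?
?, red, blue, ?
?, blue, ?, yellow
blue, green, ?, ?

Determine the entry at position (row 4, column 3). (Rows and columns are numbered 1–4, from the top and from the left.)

yellow

(r1,c3) = red
(r1,c4) = blue
(r2,c1) = yellow
(r2,c4) = green
(r3,c1) = red
(r3,c3) = green
(r4,c3) = yellow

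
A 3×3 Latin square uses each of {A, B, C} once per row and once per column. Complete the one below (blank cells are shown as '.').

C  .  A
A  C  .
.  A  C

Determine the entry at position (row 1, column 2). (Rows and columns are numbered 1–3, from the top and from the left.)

B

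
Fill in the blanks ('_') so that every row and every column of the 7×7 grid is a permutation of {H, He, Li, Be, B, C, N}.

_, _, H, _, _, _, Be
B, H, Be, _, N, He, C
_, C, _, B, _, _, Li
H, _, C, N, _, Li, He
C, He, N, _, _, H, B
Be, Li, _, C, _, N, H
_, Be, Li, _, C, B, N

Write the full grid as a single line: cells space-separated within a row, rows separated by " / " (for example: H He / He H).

Li N H He B C Be / B H Be Li N He C / N C He B H Be Li / H B C N Be Li He / C He N Be Li H B / Be Li B C He N H / He Be Li H C B N

(r1,c6) = C
(r2,c4) = Li
(r3,c3) = He
(r3,c6) = Be
(r4,c2) = B
(r4,c5) = Be
(r5,c4) = Be
(r5,c5) = Li
(r6,c3) = B
(r6,c5) = He
(r7,c1) = He
(r7,c4) = H
(r1,c2) = N
(r1,c4) = He
(r1,c5) = B
(r3,c1) = N
(r3,c5) = H
(r1,c1) = Li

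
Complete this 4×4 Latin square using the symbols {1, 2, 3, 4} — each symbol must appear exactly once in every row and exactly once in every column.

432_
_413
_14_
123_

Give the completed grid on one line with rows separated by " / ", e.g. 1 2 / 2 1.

4 3 2 1 / 2 4 1 3 / 3 1 4 2 / 1 2 3 4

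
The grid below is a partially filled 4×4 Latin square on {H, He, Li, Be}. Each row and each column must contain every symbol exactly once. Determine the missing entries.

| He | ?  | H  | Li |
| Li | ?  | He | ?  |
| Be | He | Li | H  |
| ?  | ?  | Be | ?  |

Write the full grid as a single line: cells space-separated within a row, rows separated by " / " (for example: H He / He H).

He Be H Li / Li H He Be / Be He Li H / H Li Be He

row 1 has {H,He,Li}; column 2 has {He} — only Be is left for (r1,c2).
row 2 has {He,Li}; column 2 has {He,Be} — only H is left for (r2,c2).
row 2 has {H,He,Li}; column 4 has {H,Li} — only Be is left for (r2,c4).
row 4 has {Be}; column 1 has {He,Li,Be} — only H is left for (r4,c1).
row 4 has {H,Be}; column 2 has {H,He,Be} — only Li is left for (r4,c2).
row 4 has {H,Li,Be}; column 4 has {H,Li,Be} — only He is left for (r4,c4).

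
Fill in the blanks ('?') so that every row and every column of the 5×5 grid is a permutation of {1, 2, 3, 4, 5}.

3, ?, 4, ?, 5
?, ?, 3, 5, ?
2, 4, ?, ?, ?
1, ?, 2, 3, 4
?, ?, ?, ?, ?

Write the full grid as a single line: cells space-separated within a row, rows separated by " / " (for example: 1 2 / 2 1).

3 1 4 2 5 / 4 2 3 5 1 / 2 4 5 1 3 / 1 5 2 3 4 / 5 3 1 4 2

row 2 has {3,5}; column 1 has {1,2,3} — only 4 is left for (r2,c1).
row 3 has {2,4}; column 4 has {3,5} — only 1 is left for (r3,c4).
row 3 has {1,2,4}; column 5 has {4,5} — only 3 is left for (r3,c5).
row 4 has {1,2,3,4}; column 2 has {4} — only 5 is left for (r4,c2).
row 5 is empty so far; column 1 has {1,2,3,4} — only 5 is left for (r5,c1).
row 5 has {5}; column 3 has {2,3,4} — only 1 is left for (r5,c3).
row 5 has {1,5}; column 5 has {3,4,5} — only 2 is left for (r5,c5).
row 1 has {3,4,5}; column 4 has {1,3,5} — only 2 is left for (r1,c4).
row 2 has {3,4,5}; column 5 has {2,3,4,5} — only 1 is left for (r2,c5).
row 3 has {1,2,3,4}; column 3 has {1,2,3,4} — only 5 is left for (r3,c3).
row 5 has {1,2,5}; column 2 has {4,5} — only 3 is left for (r5,c2).
row 5 has {1,2,3,5}; column 4 has {1,2,3,5} — only 4 is left for (r5,c4).
row 1 has {2,3,4,5}; column 2 has {3,4,5} — only 1 is left for (r1,c2).
row 2 has {1,3,4,5}; column 2 has {1,3,4,5} — only 2 is left for (r2,c2).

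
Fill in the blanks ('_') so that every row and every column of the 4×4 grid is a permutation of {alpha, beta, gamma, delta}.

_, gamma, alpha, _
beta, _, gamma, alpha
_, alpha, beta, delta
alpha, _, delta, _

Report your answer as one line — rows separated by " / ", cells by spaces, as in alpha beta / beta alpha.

delta gamma alpha beta / beta delta gamma alpha / gamma alpha beta delta / alpha beta delta gamma

(r1,c1) = delta
(r1,c4) = beta
(r2,c2) = delta
(r3,c1) = gamma
(r4,c2) = beta
(r4,c4) = gamma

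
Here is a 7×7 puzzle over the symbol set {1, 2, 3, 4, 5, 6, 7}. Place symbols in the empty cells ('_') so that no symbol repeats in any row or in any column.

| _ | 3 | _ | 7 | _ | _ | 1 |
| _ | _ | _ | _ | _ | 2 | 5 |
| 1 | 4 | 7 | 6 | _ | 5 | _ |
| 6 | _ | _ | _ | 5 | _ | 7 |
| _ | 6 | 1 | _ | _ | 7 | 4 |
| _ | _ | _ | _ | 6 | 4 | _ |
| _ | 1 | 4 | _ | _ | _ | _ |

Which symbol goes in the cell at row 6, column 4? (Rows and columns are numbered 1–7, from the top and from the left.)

(r1,c6): row 1 has {1,3,7}; column 6 has {2,4,5,7}, so it must be 6.
(r2,c2): row 2 has {2,5}; column 2 has {1,3,4,6}, so it must be 7.
(r4,c2): row 4 has {5,6,7}; column 2 has {1,3,4,6,7}, so it must be 2.
(r4,c3): row 4 has {2,5,6,7}; column 3 has {1,4,7}, so it must be 3.
(r4,c6): row 4 has {2,3,5,6,7}; column 6 has {2,4,5,6,7}, so it must be 1.
(r6,c2): row 6 has {4,6}; column 2 has {1,2,3,4,6,7}, so it must be 5.
(r6,c3): row 6 has {4,5,6}; column 3 has {1,3,4,7}, so it must be 2.
(r6,c7): row 6 has {2,4,5,6}; column 7 has {1,4,5,7}, so it must be 3.
(r7,c6): row 7 has {1,4}; column 6 has {1,2,4,5,6,7}, so it must be 3.
(r1,c3): row 1 has {1,3,6,7}; column 3 has {1,2,3,4,7}, so it must be 5.
(r2,c3): row 2 has {2,5,7}; column 3 has {1,2,3,4,5,7}, so it must be 6.
(r3,c7): row 3 has {1,4,5,6,7}; column 7 has {1,3,4,5,7}, so it must be 2.
(r4,c4): row 4 has {1,2,3,5,6,7}; column 4 has {6,7}, so it must be 4.
(r6,c1): row 6 has {2,3,4,5,6}; column 1 has {1,6}, so it must be 7.
(r6,c4): row 6 has {2,3,4,5,6,7}; column 4 has {4,6,7}, so it must be 1.

1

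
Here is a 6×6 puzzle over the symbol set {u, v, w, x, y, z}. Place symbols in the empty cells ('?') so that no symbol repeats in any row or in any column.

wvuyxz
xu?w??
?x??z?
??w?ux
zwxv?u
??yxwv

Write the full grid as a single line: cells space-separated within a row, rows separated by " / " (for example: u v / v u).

Cell (r2,c6): row 2 has {u,w,x}; column 6 has {u,v,x,z} → y.
Cell (r3,c3): row 3 has {x,z}; column 3 has {u,w,x,y} → v.
Cell (r3,c4): row 3 has {v,x,z}; column 4 has {v,w,x,y} → u.
Cell (r3,c6): row 3 has {u,v,x,z}; column 6 has {u,v,x,y,z} → w.
Cell (r4,c4): row 4 has {u,w,x}; column 4 has {u,v,w,x,y} → z.
Cell (r5,c5): row 5 has {u,v,w,x,z}; column 5 has {u,w,x,z} → y.
Cell (r6,c1): row 6 has {v,w,x,y}; column 1 has {w,x,z} → u.
Cell (r6,c2): row 6 has {u,v,w,x,y}; column 2 has {u,v,w,x} → z.
Cell (r2,c3): row 2 has {u,w,x,y}; column 3 has {u,v,w,x,y} → z.
Cell (r2,c5): row 2 has {u,w,x,y,z}; column 5 has {u,w,x,y,z} → v.
Cell (r3,c1): row 3 has {u,v,w,x,z}; column 1 has {u,w,x,z} → y.
Cell (r4,c1): row 4 has {u,w,x,z}; column 1 has {u,w,x,y,z} → v.
Cell (r4,c2): row 4 has {u,v,w,x,z}; column 2 has {u,v,w,x,z} → y.

w v u y x z / x u z w v y / y x v u z w / v y w z u x / z w x v y u / u z y x w v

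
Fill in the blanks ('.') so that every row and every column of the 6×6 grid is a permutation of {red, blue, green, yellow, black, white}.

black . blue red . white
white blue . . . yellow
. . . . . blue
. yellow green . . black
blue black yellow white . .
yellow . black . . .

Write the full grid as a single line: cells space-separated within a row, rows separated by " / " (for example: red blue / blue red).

black green blue red yellow white / white blue red black green yellow / green red white yellow black blue / red yellow green blue white black / blue black yellow white red green / yellow white black green blue red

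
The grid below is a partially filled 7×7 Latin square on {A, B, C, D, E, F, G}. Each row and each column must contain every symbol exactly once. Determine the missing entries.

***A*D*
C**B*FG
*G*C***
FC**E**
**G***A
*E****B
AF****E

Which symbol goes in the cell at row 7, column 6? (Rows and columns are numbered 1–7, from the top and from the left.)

At row 1, column 2: row 1 has {A,D}; column 2 has {C,E,F,G}; that leaves B.
At row 4, column 7: row 4 has {C,E,F}; column 7 has {A,B,E,G}; that leaves D.
At row 5, column 2: row 5 has {A,G}; column 2 has {B,C,E,F,G}; that leaves D.
At row 2, column 2: row 2 has {B,C,F,G}; column 2 has {B,C,D,E,F,G}; that leaves A.
At row 2, column 5: row 2 has {A,B,C,F,G}; column 5 has {E}; that leaves D.
At row 3, column 7: row 3 has {C,G}; column 7 has {A,B,D,E,G}; that leaves F.
At row 4, column 4: row 4 has {C,D,E,F}; column 4 has {A,B,C}; that leaves G.
At row 7, column 4: row 7 has {A,E,F}; column 4 has {A,B,C,G}; that leaves D.
At row 1, column 7: row 1 has {A,B,D}; column 7 has {A,B,D,E,F,G}; that leaves C.
At row 2, column 3: row 2 has {A,B,C,D,F,G}; column 3 has {G}; that leaves E.
At row 6, column 4: row 6 has {B,E}; column 4 has {A,B,C,D,G}; that leaves F.
At row 1, column 3: row 1 has {A,B,C,D}; column 3 has {E,G}; that leaves F.
At row 1, column 5: row 1 has {A,B,C,D,F}; column 5 has {D,E}; that leaves G.
At row 5, column 4: row 5 has {A,D,G}; column 4 has {A,B,C,D,F,G}; that leaves E.
At row 1, column 1: row 1 has {A,B,C,D,F,G}; column 1 has {A,C,F}; that leaves E.
At row 5, column 1: row 5 has {A,D,E,G}; column 1 has {A,C,E,F}; that leaves B.
At row 5, column 6: row 5 has {A,B,D,E,G}; column 6 has {D,F}; that leaves C.
At row 3, column 1: row 3 has {C,F,G}; column 1 has {A,B,C,E,F}; that leaves D.
At row 5, column 5: row 5 has {A,B,C,D,E,G}; column 5 has {D,E,G}; that leaves F.
At row 6, column 1: row 6 has {B,E,F}; column 1 has {A,B,C,D,E,F}; that leaves G.
At row 6, column 6: row 6 has {B,E,F,G}; column 6 has {C,D,F}; that leaves A.
At row 4, column 6: row 4 has {C,D,E,F,G}; column 6 has {A,C,D,F}; that leaves B.
At row 6, column 5: row 6 has {A,B,E,F,G}; column 5 has {D,E,F,G}; that leaves C.
At row 7, column 5: row 7 has {A,D,E,F}; column 5 has {C,D,E,F,G}; that leaves B.
At row 7, column 6: row 7 has {A,B,D,E,F}; column 6 has {A,B,C,D,F}; that leaves G.

G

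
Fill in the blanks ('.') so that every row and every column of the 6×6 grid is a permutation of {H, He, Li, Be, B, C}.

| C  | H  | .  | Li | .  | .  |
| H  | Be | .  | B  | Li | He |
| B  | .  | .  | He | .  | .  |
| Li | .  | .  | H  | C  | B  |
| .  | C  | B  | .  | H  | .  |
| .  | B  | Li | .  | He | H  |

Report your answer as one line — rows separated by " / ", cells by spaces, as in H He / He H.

C H He Li B Be / H Be C B Li He / B Li H He Be C / Li He Be H C B / He C B Be H Li / Be B Li C He H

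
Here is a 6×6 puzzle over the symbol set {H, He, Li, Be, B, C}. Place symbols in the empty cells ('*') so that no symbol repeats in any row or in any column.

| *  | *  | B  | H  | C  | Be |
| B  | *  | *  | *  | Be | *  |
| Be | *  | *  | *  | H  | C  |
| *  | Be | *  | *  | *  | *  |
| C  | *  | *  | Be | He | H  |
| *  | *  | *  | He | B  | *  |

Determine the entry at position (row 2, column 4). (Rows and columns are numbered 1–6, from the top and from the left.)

Li

row 4 has {Be}; column 5 has {H,He,Be,B,C} — only Li is left for (r4,c5).
row 5 has {H,He,Be,C}; column 3 has {B} — only Li is left for (r5,c3).
row 6 has {He,B}; column 6 has {H,Be,C} — only Li is left for (r6,c6).
row 2 has {Be,B}; column 6 has {H,Li,Be,C} — only He is left for (r2,c6).
row 3 has {H,Be,C}; column 3 has {Li,B} — only He is left for (r3,c3).
row 4 has {Li,Be}; column 6 has {H,He,Li,Be,C} — only B is left for (r4,c6).
row 5 has {H,He,Li,Be,C}; column 2 has {Be} — only B is left for (r5,c2).
row 6 has {He,Li,B}; column 1 has {Be,B,C} — only H is left for (r6,c1).
row 6 has {H,He,Li,B}; column 2 has {Be,B} — only C is left for (r6,c2).
row 6 has {H,He,Li,B,C}; column 3 has {He,Li,B} — only Be is left for (r6,c3).
row 3 has {H,He,Be,C}; column 2 has {Be,B,C} — only Li is left for (r3,c2).
row 3 has {H,He,Li,Be,C}; column 4 has {H,He,Be} — only B is left for (r3,c4).
row 4 has {Li,Be,B}; column 1 has {H,Be,B,C} — only He is left for (r4,c1).
row 4 has {He,Li,Be,B}; column 4 has {H,He,Be,B} — only C is left for (r4,c4).
row 1 has {H,Be,B,C}; column 1 has {H,He,Be,B,C} — only Li is left for (r1,c1).
row 1 has {H,Li,Be,B,C}; column 2 has {Li,Be,B,C} — only He is left for (r1,c2).
row 2 has {He,Be,B}; column 2 has {He,Li,Be,B,C} — only H is left for (r2,c2).
row 2 has {H,He,Be,B}; column 3 has {He,Li,Be,B} — only C is left for (r2,c3).
row 2 has {H,He,Be,B,C}; column 4 has {H,He,Be,B,C} — only Li is left for (r2,c4).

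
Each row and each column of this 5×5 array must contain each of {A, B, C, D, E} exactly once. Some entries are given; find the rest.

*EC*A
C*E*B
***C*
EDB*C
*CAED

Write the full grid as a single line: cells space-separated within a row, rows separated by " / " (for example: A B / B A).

D E C B A / C A E D B / A B D C E / E D B A C / B C A E D

Cell (r2,c2): row 2 has {B,C,E}; column 2 has {C,D,E} → A.
Cell (r2,c4): row 2 has {A,B,C,E}; column 4 has {C,E} → D.
Cell (r3,c2): row 3 has {C}; column 2 has {A,C,D,E} → B.
Cell (r3,c3): row 3 has {B,C}; column 3 has {A,B,C,E} → D.
Cell (r3,c5): row 3 has {B,C,D}; column 5 has {A,B,C,D} → E.
Cell (r4,c4): row 4 has {B,C,D,E}; column 4 has {C,D,E} → A.
Cell (r5,c1): row 5 has {A,C,D,E}; column 1 has {C,E} → B.
Cell (r1,c1): row 1 has {A,C,E}; column 1 has {B,C,E} → D.
Cell (r1,c4): row 1 has {A,C,D,E}; column 4 has {A,C,D,E} → B.
Cell (r3,c1): row 3 has {B,C,D,E}; column 1 has {B,C,D,E} → A.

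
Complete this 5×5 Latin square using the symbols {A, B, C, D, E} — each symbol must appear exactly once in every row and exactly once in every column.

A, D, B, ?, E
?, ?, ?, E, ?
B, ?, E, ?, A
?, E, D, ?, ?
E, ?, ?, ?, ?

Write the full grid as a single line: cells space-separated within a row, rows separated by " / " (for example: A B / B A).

A D B C E / D B A E C / B C E D A / C E D A B / E A C B D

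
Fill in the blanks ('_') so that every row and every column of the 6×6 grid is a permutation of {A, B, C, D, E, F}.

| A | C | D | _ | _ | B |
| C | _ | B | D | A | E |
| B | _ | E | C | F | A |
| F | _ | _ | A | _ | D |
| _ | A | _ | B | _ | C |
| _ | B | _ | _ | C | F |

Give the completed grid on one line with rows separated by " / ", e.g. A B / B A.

(r1,c5) = E
(r2,c2) = F
(r3,c2) = D
(r4,c2) = E
(r4,c3) = C
(r4,c5) = B
(r5,c3) = F
(r5,c5) = D
(r6,c3) = A
(r6,c4) = E
(r1,c4) = F
(r5,c1) = E
(r6,c1) = D

A C D F E B / C F B D A E / B D E C F A / F E C A B D / E A F B D C / D B A E C F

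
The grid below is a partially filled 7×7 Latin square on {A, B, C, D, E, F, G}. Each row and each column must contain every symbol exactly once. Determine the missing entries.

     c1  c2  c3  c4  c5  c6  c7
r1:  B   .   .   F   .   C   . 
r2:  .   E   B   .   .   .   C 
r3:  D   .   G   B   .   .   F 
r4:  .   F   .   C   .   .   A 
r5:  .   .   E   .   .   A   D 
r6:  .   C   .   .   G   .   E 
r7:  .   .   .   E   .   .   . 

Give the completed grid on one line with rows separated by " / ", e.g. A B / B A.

B D A F E C G / G E B A D F C / D A G B C E F / E F D C B G A / C B E G F A D / A C F D G B E / F G C E A D B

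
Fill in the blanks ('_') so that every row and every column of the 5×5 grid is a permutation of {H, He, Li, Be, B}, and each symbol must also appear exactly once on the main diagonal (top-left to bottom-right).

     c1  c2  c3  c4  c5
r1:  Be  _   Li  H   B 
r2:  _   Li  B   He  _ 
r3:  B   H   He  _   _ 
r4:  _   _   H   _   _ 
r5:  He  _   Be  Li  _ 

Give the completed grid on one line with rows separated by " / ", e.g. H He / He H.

Be He Li H B / H Li B He Be / B H He Be Li / Li Be H B He / He B Be Li H

row 1 has {H,Li,Be,B}; column 2 has {H,Li} — only He is left for (r1,c2).
row 2 has {He,Li,B}; column 1 has {He,Be,B} — only H is left for (r2,c1).
row 2 has {H,He,Li,B}; column 5 has {B} — only Be is left for (r2,c5).
row 3 has {H,He,B}; column 4 has {H,He,Li} — only Be is left for (r3,c4).
row 3 has {H,He,Be,B}; column 5 has {Be,B} — only Li is left for (r3,c5).
row 4 has {H}; column 1 has {H,He,Be,B} — only Li is left for (r4,c1).
row 4 has {H,Li}; column 4 has {H,He,Li,Be}; the diagonal has {He,Li,Be} — only B is left for (r4,c4).
row 4 has {H,Li,B}; column 5 has {Li,Be,B} — only He is left for (r4,c5).
row 5 has {He,Li,Be}; column 2 has {H,He,Li} — only B is left for (r5,c2).
row 5 has {He,Li,Be,B}; column 5 has {He,Li,Be,B}; the diagonal has {He,Li,Be,B} — only H is left for (r5,c5).
row 4 has {H,He,Li,B}; column 2 has {H,He,Li,B} — only Be is left for (r4,c2).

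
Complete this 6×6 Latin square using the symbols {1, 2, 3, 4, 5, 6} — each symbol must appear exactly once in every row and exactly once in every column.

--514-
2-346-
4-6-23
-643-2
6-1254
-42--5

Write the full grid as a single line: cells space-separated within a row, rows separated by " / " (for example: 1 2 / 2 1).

3 2 5 1 4 6 / 2 5 3 4 6 1 / 4 1 6 5 2 3 / 5 6 4 3 1 2 / 6 3 1 2 5 4 / 1 4 2 6 3 5

(r1,c1) = 3
(r1,c2) = 2
(r1,c6) = 6
(r2,c6) = 1
(r3,c4) = 5
(r4,c5) = 1
(r5,c2) = 3
(r6,c1) = 1
(r6,c4) = 6
(r6,c5) = 3
(r2,c2) = 5
(r3,c2) = 1
(r4,c1) = 5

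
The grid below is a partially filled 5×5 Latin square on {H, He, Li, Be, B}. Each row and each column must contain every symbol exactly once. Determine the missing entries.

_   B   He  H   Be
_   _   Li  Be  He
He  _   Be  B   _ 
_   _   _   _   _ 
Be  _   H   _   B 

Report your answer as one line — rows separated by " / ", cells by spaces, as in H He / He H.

Li B He H Be / B H Li Be He / He Li Be B H / H Be B He Li / Be He H Li B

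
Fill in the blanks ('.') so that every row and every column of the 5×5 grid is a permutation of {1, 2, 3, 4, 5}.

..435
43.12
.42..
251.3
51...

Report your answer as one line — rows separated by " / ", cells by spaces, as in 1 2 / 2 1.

(r1,c1): row 1 has {3,4,5}; column 1 has {2,4,5}, so it must be 1.
(r1,c2): row 1 has {1,3,4,5}; column 2 has {1,3,4,5}, so it must be 2.
(r2,c3): row 2 has {1,2,3,4}; column 3 has {1,2,4}, so it must be 5.
(r3,c1): row 3 has {2,4}; column 1 has {1,2,4,5}, so it must be 3.
(r3,c4): row 3 has {2,3,4}; column 4 has {1,3}, so it must be 5.
(r3,c5): row 3 has {2,3,4,5}; column 5 has {2,3,5}, so it must be 1.
(r4,c4): row 4 has {1,2,3,5}; column 4 has {1,3,5}, so it must be 4.
(r5,c3): row 5 has {1,5}; column 3 has {1,2,4,5}, so it must be 3.
(r5,c4): row 5 has {1,3,5}; column 4 has {1,3,4,5}, so it must be 2.
(r5,c5): row 5 has {1,2,3,5}; column 5 has {1,2,3,5}, so it must be 4.

1 2 4 3 5 / 4 3 5 1 2 / 3 4 2 5 1 / 2 5 1 4 3 / 5 1 3 2 4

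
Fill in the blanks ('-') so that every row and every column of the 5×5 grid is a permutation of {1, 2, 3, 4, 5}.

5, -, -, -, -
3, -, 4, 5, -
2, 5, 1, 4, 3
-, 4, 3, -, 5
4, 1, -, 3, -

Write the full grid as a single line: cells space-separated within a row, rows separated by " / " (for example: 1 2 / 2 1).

(r1,c3) = 2
(r1,c4) = 1
(r1,c5) = 4
(r2,c2) = 2
(r2,c5) = 1
(r4,c1) = 1
(r4,c4) = 2
(r5,c3) = 5
(r5,c5) = 2
(r1,c2) = 3

5 3 2 1 4 / 3 2 4 5 1 / 2 5 1 4 3 / 1 4 3 2 5 / 4 1 5 3 2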